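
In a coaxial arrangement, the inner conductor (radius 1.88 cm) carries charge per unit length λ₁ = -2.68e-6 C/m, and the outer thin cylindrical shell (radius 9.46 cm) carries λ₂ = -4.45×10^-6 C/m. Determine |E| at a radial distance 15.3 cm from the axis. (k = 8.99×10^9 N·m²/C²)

Choose a coaxial cylinder of radius r = 15.3 cm (arbitrary length L) as the Gaussian surface (r > 9.46 cm, enclosing both).
λ_enc = λ₁ + λ₂ = (-2.68×10^-6) + (-4.45×10^-6) = -7.13×10^-6 C/m.
Since E is radial and uniform over the curved surface, Φ = E·2πrL = Q_enc/ε₀ = λ_enc L/ε₀.
E = 2k|λ_enc|/r = 2(8.99×10^9)(7.13×10^-6)/(0.153) = 8.38×10^5 N/C.

E ≈ 8.38×10^5 N/C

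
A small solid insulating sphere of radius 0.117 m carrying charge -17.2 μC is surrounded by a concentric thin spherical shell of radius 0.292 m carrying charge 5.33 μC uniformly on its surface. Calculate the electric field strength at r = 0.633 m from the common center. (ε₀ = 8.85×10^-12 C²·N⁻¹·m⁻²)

Symmetry ⇒ E = E(r) r̂. Gaussian sphere of radius r = 0.633 m (r > 0.292 m, enclosing both).
Q_enc = (-17.2 μC) + (5.33 μC) = -1.187e-5 C.
By Gauss's law, ∮E·dA = E·4πr² = Q_enc/ε₀.
E = |Q_enc|/(4πε₀r²) = (1.187e-5)/(4π·8.85×10^-12·(0.633)²) = 2.66e5 N/C.

2.66×10^5 V/m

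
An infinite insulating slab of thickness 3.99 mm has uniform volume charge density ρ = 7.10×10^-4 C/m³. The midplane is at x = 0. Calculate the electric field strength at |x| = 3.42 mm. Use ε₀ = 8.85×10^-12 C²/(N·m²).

|E| = 1.60×10^5 V/m

The point |x| = 3.42 mm lies outside the slab (half-thickness 0.001995 m). A symmetric pillbox spanning the full slab encloses Q_enc = ρ·d·A.
Flux = 2EA ⇒ E = |ρ|d/(2ε₀), independent of distance outside.
E = (7.10×10^-4)(0.00399)/(2·8.85×10^-12) = 1.60e5 N/C.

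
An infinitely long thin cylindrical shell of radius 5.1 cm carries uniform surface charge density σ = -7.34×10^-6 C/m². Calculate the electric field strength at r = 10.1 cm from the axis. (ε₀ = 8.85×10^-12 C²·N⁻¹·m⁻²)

|E| = 4.19e5 N/C

Choose a coaxial cylinder of radius r = 10.1 cm (arbitrary length L) as the Gaussian surface (r > 5.1 cm).
The whole shell is enclosed: λ_enc = σ·2πR = (-7.34×10^-6)·2π·(0.051) = -2.352×10^-6 C/m.
Since E is radial and uniform over the curved surface, Φ = E·2πrL = Q_enc/ε₀ = λ_enc L/ε₀.
E = |λ_enc|/(2πε₀r) = (2.352×10^-6)/(2π·8.85×10^-12·0.101) = 4.19e5 N/C.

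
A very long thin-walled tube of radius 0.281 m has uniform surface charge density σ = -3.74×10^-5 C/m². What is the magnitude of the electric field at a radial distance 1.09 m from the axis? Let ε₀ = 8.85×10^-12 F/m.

|E| ≈ 1.09×10^6 N/C

Coaxial Gaussian cylinder, radius r = 1.09 m, length L (r > 0.281 m).
The whole shell is enclosed: λ_enc = σ·2πR = (-3.74×10^-5)·2π·(0.281) = -6.603×10^-5 C/m.
Since E is radial and uniform over the curved surface, Φ = E·2πrL = Q_enc/ε₀ = λ_enc L/ε₀.
E = |λ_enc|/(2πε₀r) = (6.603×10^-5)/(2π·8.85×10^-12·1.09) = 1.09×10^6 N/C.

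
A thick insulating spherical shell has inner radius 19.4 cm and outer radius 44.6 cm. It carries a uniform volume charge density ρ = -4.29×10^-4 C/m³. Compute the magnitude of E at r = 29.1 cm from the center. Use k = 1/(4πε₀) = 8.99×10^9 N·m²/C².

Symmetry ⇒ E = E(r) r̂. Gaussian sphere of radius r = 29.1 cm (within the shell material, 19.4 cm < r < 44.6 cm).
Only the shell between 19.4 cm and r is enclosed: Q_enc = ρ·(4π/3)(r³ − a³) = (-4.29×10^-4)·(4π/3)·((0.291)³ − (0.194)³) = -3.116×10^-5 C.
Applying ∮E·dA = Q_enc/ε₀ with Φ = E(4πr²):
E = k|Q_enc|/r² = (8.99×10^9)(3.116×10^-5)/(0.291)² = 3.31e6 N/C.

E = 3.31×10^6 N/C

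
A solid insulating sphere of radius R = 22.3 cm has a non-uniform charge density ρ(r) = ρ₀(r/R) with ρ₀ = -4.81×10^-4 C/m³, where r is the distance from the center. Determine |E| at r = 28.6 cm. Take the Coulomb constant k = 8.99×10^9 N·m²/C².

|E| ≈ 1.84×10^6 V/m

Use a concentric Gaussian sphere at r = 28.6 cm (r > R, all charge enclosed).
Q_enc = 4π ∫₀^R ρ₀(r'/R)^1 r'² dr' = 4πρ₀R³/4 = -1.676×10^-5 C.
Since E is radial and uniform over the Gaussian sphere, Φ = E·4πr² = Q_enc/ε₀.
E = k|Q_enc|/r² = (8.99×10^9)(1.676e-5)/(0.286)² = 1.84e6 N/C.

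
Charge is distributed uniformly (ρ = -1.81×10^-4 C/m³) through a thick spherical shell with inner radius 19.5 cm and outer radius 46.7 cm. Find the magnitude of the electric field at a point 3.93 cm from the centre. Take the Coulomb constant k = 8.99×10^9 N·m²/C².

Symmetry ⇒ E = E(r) r̂. Gaussian sphere of radius r = 3.93 cm (r < 19.5 cm, inside the empty cavity).
No charge is enclosed, so by Gauss's law E·4πr² = 0 ⇒ E = 0.

|E| = 0 V/m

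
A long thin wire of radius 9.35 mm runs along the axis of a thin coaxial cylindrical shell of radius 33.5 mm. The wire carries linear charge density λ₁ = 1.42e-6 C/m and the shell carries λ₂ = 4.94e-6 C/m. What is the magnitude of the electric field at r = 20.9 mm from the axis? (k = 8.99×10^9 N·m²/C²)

Coaxial Gaussian cylinder, radius r = 20.9 mm, length L (between the conductors, 9.35 mm < r < 33.5 mm).
The shell at 33.5 mm lies outside the Gaussian surface, so λ_enc = λ₁ = 1.42e-6 C/m.
Applying ∮E·dA = Q_enc/ε₀ with the end caps contributing no flux:
E = 2k|λ_enc|/r = 2(8.99×10^9)(1.42e-6)/(0.0209) = 1.22e6 N/C.

|E| ≈ 1.22×10^6 V/m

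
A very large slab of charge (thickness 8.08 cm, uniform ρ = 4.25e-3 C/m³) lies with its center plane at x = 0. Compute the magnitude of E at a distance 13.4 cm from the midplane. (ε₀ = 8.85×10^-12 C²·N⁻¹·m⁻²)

|E| ≈ 1.94e7 N/C

The point |x| = 13.4 cm lies outside the slab (half-thickness 0.0404 m). A symmetric pillbox spanning the full slab encloses Q_enc = ρ·d·A.
Flux = 2EA ⇒ E = |ρ|d/(2ε₀), independent of distance outside.
E = (4.25×10^-3)(0.0808)/(2·8.85×10^-12) = 1.94e7 N/C.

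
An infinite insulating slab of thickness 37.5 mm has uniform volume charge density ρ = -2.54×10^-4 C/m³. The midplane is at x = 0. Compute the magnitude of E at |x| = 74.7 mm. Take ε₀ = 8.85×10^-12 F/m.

5.38×10^5 N/C

The point |x| = 74.7 mm lies outside the slab (half-thickness 0.01875 m). A symmetric pillbox spanning the full slab encloses Q_enc = ρ·d·A.
Flux = 2EA ⇒ E = |ρ|d/(2ε₀), independent of distance outside.
E = (2.54e-4)(0.0375)/(2·8.85×10^-12) = 5.38e5 N/C.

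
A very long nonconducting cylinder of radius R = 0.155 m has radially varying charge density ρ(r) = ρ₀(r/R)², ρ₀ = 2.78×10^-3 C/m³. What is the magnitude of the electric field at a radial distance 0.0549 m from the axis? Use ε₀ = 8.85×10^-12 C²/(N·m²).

Choose a coaxial cylinder of radius r = 0.0549 m (arbitrary length L) as the Gaussian surface (r < R).
λ_enc = ∫₀^r ρ(r')·2πr' dr' = (2πρ₀/R²)·r^4/4 = 1.651×10^-6 C/m.
Since E is radial and uniform over the curved surface, Φ = E·2πrL = Q_enc/ε₀ = λ_enc L/ε₀.
E = |λ_enc|/(2πε₀r) = (1.651×10^-6)/(2π·8.85×10^-12·0.0549) = 5.41e5 N/C.

E = 5.41e5 N/C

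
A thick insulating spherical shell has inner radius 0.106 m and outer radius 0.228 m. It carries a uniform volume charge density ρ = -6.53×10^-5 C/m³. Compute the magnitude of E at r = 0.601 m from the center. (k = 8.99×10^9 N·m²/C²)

Symmetry ⇒ E = E(r) r̂. Gaussian sphere of radius r = 0.601 m (r > 0.228 m, enclosing the whole shell).
Q_enc = ρ·(4π/3)(b³ − a³) = (-6.53e-5)·(4π/3)·((0.228)³ − (0.106)³) = -2.916×10^-6 C.
Since E is radial and uniform over the Gaussian sphere, Φ = E·4πr² = Q_enc/ε₀.
E = k|Q_enc|/r² = (8.99×10^9)(2.916×10^-6)/(0.601)² = 7.26×10^4 N/C.

|E| ≈ 7.26×10^4 N/C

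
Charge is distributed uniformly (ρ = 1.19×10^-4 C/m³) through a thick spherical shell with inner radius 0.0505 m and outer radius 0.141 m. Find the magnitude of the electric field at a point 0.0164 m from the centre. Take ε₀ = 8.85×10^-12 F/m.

E = 0 (no enclosed charge)

Take a concentric spherical Gaussian surface of radius r = 0.0164 m (r < 0.0505 m, inside the empty cavity).
Q_enc = 0 (all charge lies at larger r); Gauss's law gives E = 0.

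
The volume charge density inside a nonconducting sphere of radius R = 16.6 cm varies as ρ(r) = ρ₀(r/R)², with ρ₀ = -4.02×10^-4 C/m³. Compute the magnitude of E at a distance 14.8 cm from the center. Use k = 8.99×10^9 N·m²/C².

Take a concentric spherical Gaussian surface of radius r = 14.8 cm (r < R).
Integrate the density: Q_enc = 4π ∫₀^r ρ₀(r'/R)^2 r'² dr' = 4πρ₀ r^5/(5·R²) = -2.604×10^-6 C.
By Gauss's law, ∮E·dA = E·4πr² = Q_enc/ε₀.
E = k|Q_enc|/r² = (8.99×10^9)(2.604e-6)/(0.148)² = 1.07e6 N/C.

|E| = 1.07×10^6 N/C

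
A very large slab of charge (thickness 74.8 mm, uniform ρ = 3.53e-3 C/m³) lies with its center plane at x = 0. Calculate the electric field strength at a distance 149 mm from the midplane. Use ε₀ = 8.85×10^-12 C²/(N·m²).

The point |x| = 149 mm lies outside the slab (half-thickness 0.0374 m). A symmetric pillbox spanning the full slab encloses Q_enc = ρ·d·A.
Flux = 2EA ⇒ E = |ρ|d/(2ε₀), independent of distance outside.
E = (3.53×10^-3)(0.0748)/(2·8.85×10^-12) = 1.49×10^7 N/C.

|E| = 1.49×10^7 N/C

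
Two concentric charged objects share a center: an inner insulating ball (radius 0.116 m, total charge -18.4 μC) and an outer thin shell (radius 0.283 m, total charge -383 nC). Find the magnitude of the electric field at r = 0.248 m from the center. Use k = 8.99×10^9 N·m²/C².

Symmetry ⇒ E = E(r) r̂. Gaussian sphere of radius r = 0.248 m (between the bodies, 0.116 m < r < 0.283 m).
The shell at 0.283 m lies outside the Gaussian surface, so Q_enc = -18.4 μC = -1.84×10^-5 C.
By Gauss's law, ∮E·dA = E·4πr² = Q_enc/ε₀.
E = k|Q_enc|/r² = (8.99×10^9)(1.84e-5)/(0.248)² = 2.69e6 N/C.

2.69×10^6 V/m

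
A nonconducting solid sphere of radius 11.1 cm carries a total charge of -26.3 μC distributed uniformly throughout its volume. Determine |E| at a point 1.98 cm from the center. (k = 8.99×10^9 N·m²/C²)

Use a concentric Gaussian sphere at r = 1.98 cm (r < R).
Only the charge within r is enclosed: Q_enc = Q·(r/R)³ = (-26.3 μC)·(1.98 cm/11.1 cm)³ = -1.493×10^-7 C.
Since E is radial and uniform over the Gaussian sphere, Φ = E·4πr² = Q_enc/ε₀.
E = k|Q_enc|/r² = (8.99×10^9)(1.493×10^-7)/(0.0198)² = 3.42e6 N/C.

|E| = 3.42e6 V/m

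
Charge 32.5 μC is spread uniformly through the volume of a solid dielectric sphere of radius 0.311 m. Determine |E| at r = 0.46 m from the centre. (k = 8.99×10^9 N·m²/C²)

Symmetry ⇒ E = E(r) r̂. Gaussian sphere of radius r = 0.46 m (r > R, so the entire charge is enclosed).
Q_enc = 32.5 μC = 3.25×10^-5 C.
Gauss's law: E·4πr² = Q_enc/ε₀.
E = k|Q_enc|/r² = (8.99×10^9)(3.25×10^-5)/(0.46)² = 1.38×10^6 N/C.

|E| = 1.38×10^6 N/C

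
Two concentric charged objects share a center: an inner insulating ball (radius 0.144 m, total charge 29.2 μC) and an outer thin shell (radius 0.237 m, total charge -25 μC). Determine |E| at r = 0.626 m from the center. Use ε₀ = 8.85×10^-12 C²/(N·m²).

9.64×10^4 N/C

Symmetry ⇒ E = E(r) r̂. Gaussian sphere of radius r = 0.626 m (r > 0.237 m, enclosing both).
Q_enc = (29.2 μC) + (-25 μC) = 4.20×10^-6 C.
Since E is radial and uniform over the Gaussian sphere, Φ = E·4πr² = Q_enc/ε₀.
E = |Q_enc|/(4πε₀r²) = (4.20×10^-6)/(4π·8.85×10^-12·(0.626)²) = 9.64e4 N/C.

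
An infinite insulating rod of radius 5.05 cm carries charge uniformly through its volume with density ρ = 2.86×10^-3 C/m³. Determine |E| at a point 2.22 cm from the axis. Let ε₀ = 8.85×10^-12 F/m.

Take a coaxial cylindrical Gaussian surface of radius r = 2.22 cm and length L (r < R).
Charge inside radius r per length L is ρ·πr²·L, so λ_enc = ρπr² = 4.428×10^-6 C/m.
By Gauss's law (flux through the curved wall only), E·2πrL = λ_enc L/ε₀.
E = |λ_enc|/(2πε₀r) = (4.428×10^-6)/(2π·8.85×10^-12·0.0222) = 3.59e6 N/C.

E = 3.59×10^6 V/m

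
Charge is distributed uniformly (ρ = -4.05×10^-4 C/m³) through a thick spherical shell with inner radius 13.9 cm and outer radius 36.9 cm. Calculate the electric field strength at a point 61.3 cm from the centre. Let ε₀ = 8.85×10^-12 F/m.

Take a concentric spherical Gaussian surface of radius r = 61.3 cm (r > 36.9 cm, enclosing the whole shell).
Q_enc = ρ·(4π/3)(b³ − a³) = (-4.05×10^-4)·(4π/3)·((0.369)³ − (0.139)³) = -8.068e-5 C.
Since E is radial and uniform over the Gaussian sphere, Φ = E·4πr² = Q_enc/ε₀.
E = |Q_enc|/(4πε₀r²) = (8.068e-5)/(4π·8.85×10^-12·(0.613)²) = 1.93×10^6 N/C.

1.93×10^6 V/m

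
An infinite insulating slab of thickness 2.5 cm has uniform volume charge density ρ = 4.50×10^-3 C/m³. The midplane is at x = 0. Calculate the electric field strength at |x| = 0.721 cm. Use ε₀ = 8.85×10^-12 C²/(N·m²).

By symmetry E is perpendicular to the slab. A Gaussian pillbox from −0.721 cm to +0.721 cm (face area A) lies entirely within the slab.
Q_enc = ρ·(2x)·A and flux = 2EA, so 2EA = 2ρxA/ε₀ ⇒ E = |ρ|x/ε₀.
E = (4.50e-3)(0.00721)/(8.85×10^-12) = 3.67×10^6 N/C.

|E| = 3.67×10^6 N/C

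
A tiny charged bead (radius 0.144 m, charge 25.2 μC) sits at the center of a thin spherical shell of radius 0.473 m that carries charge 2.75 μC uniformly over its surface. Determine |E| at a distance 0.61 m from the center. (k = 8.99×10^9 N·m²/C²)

|E| ≈ 6.75×10^5 V/m

Symmetry ⇒ E = E(r) r̂. Gaussian sphere of radius r = 0.61 m (r > 0.473 m, enclosing both).
Q_enc = (25.2 μC) + (2.75 μC) = 2.795e-5 C.
By Gauss's law, ∮E·dA = E·4πr² = Q_enc/ε₀.
E = k|Q_enc|/r² = (8.99×10^9)(2.795×10^-5)/(0.61)² = 6.75×10^5 N/C.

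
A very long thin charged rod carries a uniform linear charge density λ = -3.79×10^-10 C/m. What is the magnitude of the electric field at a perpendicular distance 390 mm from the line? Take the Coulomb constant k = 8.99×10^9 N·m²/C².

E = 17.5 N/C

Coaxial Gaussian cylinder, radius r = 390 mm, length L.
Q_enc = λL, so λ_enc = -3.79×10^-10 C/m.
Applying ∮E·dA = Q_enc/ε₀ with the end caps contributing no flux:
E = 2k|λ_enc|/r = 2(8.99×10^9)(3.79×10^-10)/(0.39) = 17.5 N/C.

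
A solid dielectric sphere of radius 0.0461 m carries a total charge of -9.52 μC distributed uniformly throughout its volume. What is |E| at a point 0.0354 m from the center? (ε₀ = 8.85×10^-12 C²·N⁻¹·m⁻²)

E = 3.09×10^7 V/m

Take a concentric spherical Gaussian surface of radius r = 0.0354 m (r < R).
For a uniform sphere the enclosed fraction is (r/R)³, so Q_enc = (-9.52 μC)(0.0354/0.0461)³ = -4.311×10^-6 C.
Applying ∮E·dA = Q_enc/ε₀ with Φ = E(4πr²):
E = |Q_enc|/(4πε₀r²) = (4.311e-6)/(4π·8.85×10^-12·(0.0354)²) = 3.09×10^7 N/C.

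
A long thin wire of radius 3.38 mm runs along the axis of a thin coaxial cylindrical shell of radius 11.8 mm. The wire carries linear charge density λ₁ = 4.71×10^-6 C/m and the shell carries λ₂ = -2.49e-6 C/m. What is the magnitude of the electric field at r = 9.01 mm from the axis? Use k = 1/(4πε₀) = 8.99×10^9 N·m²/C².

E ≈ 9.40×10^6 N/C

Choose a coaxial cylinder of radius r = 9.01 mm (arbitrary length L) as the Gaussian surface (between the conductors, 3.38 mm < r < 11.8 mm).
The shell at 11.8 mm lies outside the Gaussian surface, so λ_enc = λ₁ = 4.71×10^-6 C/m.
Gauss's law: E·2πrL = λ_enc L/ε₀.
E = 2k|λ_enc|/r = 2(8.99×10^9)(4.71e-6)/(0.00901) = 9.40×10^6 N/C.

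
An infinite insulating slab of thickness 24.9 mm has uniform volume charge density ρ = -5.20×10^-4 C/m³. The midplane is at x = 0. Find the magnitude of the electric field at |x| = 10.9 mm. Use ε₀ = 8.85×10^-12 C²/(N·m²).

E ≈ 6.40×10^5 N/C

By symmetry E is perpendicular to the slab. A Gaussian pillbox from −10.9 mm to +10.9 mm (face area A) lies entirely within the slab.
Q_enc = ρ·(2x)·A and flux = 2EA, so 2EA = 2ρxA/ε₀ ⇒ E = |ρ|x/ε₀.
E = (5.20×10^-4)(0.0109)/(8.85×10^-12) = 6.40e5 N/C.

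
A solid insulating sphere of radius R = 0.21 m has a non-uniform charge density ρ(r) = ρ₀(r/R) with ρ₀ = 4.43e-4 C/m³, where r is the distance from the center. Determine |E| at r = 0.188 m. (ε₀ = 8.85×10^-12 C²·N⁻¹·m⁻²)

Take a concentric spherical Gaussian surface of radius r = 0.188 m (r < R).
Q_enc = ∫₀^r ρ(r')·4πr'² dr' = (4πρ₀/R) ∫₀^r r'^3 dr' = 4πρ₀ r^4/(4·R) = 8.279×10^-6 C.
Applying ∮E·dA = Q_enc/ε₀ with Φ = E(4πr²):
E = |Q_enc|/(4πε₀r²) = (8.279×10^-6)/(4π·8.85×10^-12·(0.188)²) = 2.11×10^6 N/C.

|E| ≈ 2.11×10^6 V/m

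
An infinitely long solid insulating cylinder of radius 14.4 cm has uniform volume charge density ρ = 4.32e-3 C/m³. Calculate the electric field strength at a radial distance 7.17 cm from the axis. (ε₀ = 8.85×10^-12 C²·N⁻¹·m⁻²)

Choose a coaxial cylinder of radius r = 7.17 cm (arbitrary length L) as the Gaussian surface (r < R).
Charge inside radius r per length L is ρ·πr²·L, so λ_enc = ρπr² = 6.977e-5 C/m.
By Gauss's law (flux through the curved wall only), E·2πrL = λ_enc L/ε₀.
E = |λ_enc|/(2πε₀r) = (6.977×10^-5)/(2π·8.85×10^-12·0.0717) = 1.75×10^7 N/C.

|E| = 1.75×10^7 V/m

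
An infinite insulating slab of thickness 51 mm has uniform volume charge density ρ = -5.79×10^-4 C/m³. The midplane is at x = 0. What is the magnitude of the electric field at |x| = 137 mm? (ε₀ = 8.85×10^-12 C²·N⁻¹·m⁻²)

The point |x| = 137 mm lies outside the slab (half-thickness 0.0255 m). A symmetric pillbox spanning the full slab encloses Q_enc = ρ·d·A.
Flux = 2EA ⇒ E = |ρ|d/(2ε₀), independent of distance outside.
E = (5.79e-4)(0.051)/(2·8.85×10^-12) = 1.67e6 N/C.

E ≈ 1.67×10^6 V/m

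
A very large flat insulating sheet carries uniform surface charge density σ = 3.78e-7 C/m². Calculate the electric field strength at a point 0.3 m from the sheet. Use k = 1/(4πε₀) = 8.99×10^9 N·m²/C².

2.14×10^4 V/m

By planar symmetry E is perpendicular to the sheet and uniform; use a Gaussian pillbox with flat faces of area A on each side of the sheet.
Only the two end caps contribute flux: Φ = 2EA. With Q_enc = σA, Gauss's law gives E = |σ|/(2ε₀).
E = 2πk|σ| = 2π(8.99×10^9)(3.78×10^-7) = 2.14×10^4 N/C.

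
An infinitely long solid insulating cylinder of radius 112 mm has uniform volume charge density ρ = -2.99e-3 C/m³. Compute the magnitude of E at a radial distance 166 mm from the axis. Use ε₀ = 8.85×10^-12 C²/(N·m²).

Coaxial Gaussian cylinder, radius r = 166 mm, length L (r > 112 mm, full cross-section enclosed).
λ_enc = ρ·πR² = (-2.99×10^-3)π(0.112)² = -1.178e-4 C/m.
Since E is radial and uniform over the curved surface, Φ = E·2πrL = Q_enc/ε₀ = λ_enc L/ε₀.
E = |λ_enc|/(2πε₀r) = (1.178×10^-4)/(2π·8.85×10^-12·0.166) = 1.28e7 N/C.

E = 1.28×10^7 N/C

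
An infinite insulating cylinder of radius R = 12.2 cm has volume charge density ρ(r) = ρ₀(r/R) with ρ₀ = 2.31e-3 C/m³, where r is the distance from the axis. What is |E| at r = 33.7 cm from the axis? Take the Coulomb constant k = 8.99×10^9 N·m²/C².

By cylindrical symmetry E is radial; use a coaxial Gaussian cylinder of radius 33.7 cm and length L (r > R, full charge per length enclosed).
λ_enc = 2π ∫₀^R ρ₀(r'/R)^1 r' dr' = 2πρ₀R²/3 = 7.201×10^-5 C/m.
Applying ∮E·dA = Q_enc/ε₀ with the end caps contributing no flux:
E = 2k|λ_enc|/r = 2(8.99×10^9)(7.201e-5)/(0.337) = 3.84e6 N/C.

3.84e6 N/C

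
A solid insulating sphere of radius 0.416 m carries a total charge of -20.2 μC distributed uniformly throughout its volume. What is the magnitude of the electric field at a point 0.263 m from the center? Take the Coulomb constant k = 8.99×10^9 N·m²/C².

|E| = 6.63e5 N/C

Use a concentric Gaussian sphere at r = 0.263 m (r < R).
Only the charge within r is enclosed: Q_enc = Q·(r/R)³ = (-20.2 μC)·(0.263 m/0.416 m)³ = -5.104×10^-6 C.
Applying ∮E·dA = Q_enc/ε₀ with Φ = E(4πr²):
E = k|Q_enc|/r² = (8.99×10^9)(5.104e-6)/(0.263)² = 6.63×10^5 N/C.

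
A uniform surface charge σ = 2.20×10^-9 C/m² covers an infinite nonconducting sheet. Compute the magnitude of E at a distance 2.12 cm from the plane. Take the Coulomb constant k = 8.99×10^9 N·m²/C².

E ≈ 124 N/C

Choose a cylindrical pillbox piercing the sheet, end faces (area A) parallel to it.
Only the two end caps contribute flux: Φ = 2EA. With Q_enc = σA, Gauss's law gives E = |σ|/(2ε₀).
E = 2πk|σ| = 2π(8.99×10^9)(2.20e-9) = 124 N/C.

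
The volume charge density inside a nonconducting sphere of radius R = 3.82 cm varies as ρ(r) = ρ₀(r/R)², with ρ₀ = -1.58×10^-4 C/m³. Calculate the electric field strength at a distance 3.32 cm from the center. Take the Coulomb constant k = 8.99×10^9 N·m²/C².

|E| = 8.95×10^4 V/m

Symmetry ⇒ E = E(r) r̂. Gaussian sphere of radius r = 3.32 cm (r < R).
Q_enc = ∫₀^r ρ(r')·4πr'² dr' = (4πρ₀/R²) ∫₀^r r'^4 dr' = 4πρ₀ r^5/(5·R²) = -1.098×10^-8 C.
Applying ∮E·dA = Q_enc/ε₀ with Φ = E(4πr²):
E = k|Q_enc|/r² = (8.99×10^9)(1.098e-8)/(0.0332)² = 8.95e4 N/C.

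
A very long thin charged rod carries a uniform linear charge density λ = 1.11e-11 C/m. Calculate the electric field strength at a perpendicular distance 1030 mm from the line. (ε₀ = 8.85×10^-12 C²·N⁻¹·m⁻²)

Coaxial Gaussian cylinder, radius r = 1030 mm, length L.
Q_enc = λL, so λ_enc = 1.11×10^-11 C/m.
Applying ∮E·dA = Q_enc/ε₀ with the end caps contributing no flux:
E = |λ_enc|/(2πε₀r) = (1.11×10^-11)/(2π·8.85×10^-12·1.03) = 0.194 N/C.

E ≈ 0.194 N/C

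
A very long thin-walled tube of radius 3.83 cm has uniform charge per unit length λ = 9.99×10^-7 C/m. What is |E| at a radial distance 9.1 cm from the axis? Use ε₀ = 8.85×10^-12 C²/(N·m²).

E ≈ 1.97×10^5 V/m

Take a coaxial cylindrical Gaussian surface of radius r = 9.1 cm and length L (r > 3.83 cm).
The full line charge is enclosed: λ_enc = 9.99×10^-7 C/m.
Applying ∮E·dA = Q_enc/ε₀ with the end caps contributing no flux:
E = |λ_enc|/(2πε₀r) = (9.99e-7)/(2π·8.85×10^-12·0.091) = 1.97×10^5 N/C.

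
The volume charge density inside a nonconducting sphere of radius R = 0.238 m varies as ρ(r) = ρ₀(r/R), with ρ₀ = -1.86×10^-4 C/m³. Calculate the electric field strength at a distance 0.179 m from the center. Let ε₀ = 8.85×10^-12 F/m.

By spherical symmetry E is radial; choose a Gaussian sphere of radius r = 0.179 m (r < R).
Q_enc = ∫₀^r ρ(r')·4πr'² dr' = (4πρ₀/R) ∫₀^r r'^3 dr' = 4πρ₀ r^4/(4·R) = -2.521×10^-6 C.
By Gauss's law, ∮E·dA = E·4πr² = Q_enc/ε₀.
E = |Q_enc|/(4πε₀r²) = (2.521×10^-6)/(4π·8.85×10^-12·(0.179)²) = 7.07×10^5 N/C.

|E| ≈ 7.07×10^5 V/m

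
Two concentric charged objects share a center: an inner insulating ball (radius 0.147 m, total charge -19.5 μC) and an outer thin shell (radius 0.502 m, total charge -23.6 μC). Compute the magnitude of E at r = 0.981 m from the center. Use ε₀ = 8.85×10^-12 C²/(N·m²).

Use a concentric Gaussian sphere at r = 0.981 m (r > 0.502 m, enclosing both).
Q_enc = (-19.5 μC) + (-23.6 μC) = -4.31e-5 C.
Since E is radial and uniform over the Gaussian sphere, Φ = E·4πr² = Q_enc/ε₀.
E = |Q_enc|/(4πε₀r²) = (4.31×10^-5)/(4π·8.85×10^-12·(0.981)²) = 4.03×10^5 N/C.

|E| ≈ 4.03×10^5 V/m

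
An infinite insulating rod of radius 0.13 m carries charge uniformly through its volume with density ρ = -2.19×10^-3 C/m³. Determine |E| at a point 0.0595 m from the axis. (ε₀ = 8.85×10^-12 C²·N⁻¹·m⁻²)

|E| = 7.36×10^6 V/m

Coaxial Gaussian cylinder, radius r = 0.0595 m, length L (r < R).
Enclosed charge per unit length: λ_enc = ρ·πr² = (-2.19×10^-3)π(0.0595)² = -2.436×10^-5 C/m.
By Gauss's law (flux through the curved wall only), E·2πrL = λ_enc L/ε₀.
E = |λ_enc|/(2πε₀r) = (2.436×10^-5)/(2π·8.85×10^-12·0.0595) = 7.36×10^6 N/C.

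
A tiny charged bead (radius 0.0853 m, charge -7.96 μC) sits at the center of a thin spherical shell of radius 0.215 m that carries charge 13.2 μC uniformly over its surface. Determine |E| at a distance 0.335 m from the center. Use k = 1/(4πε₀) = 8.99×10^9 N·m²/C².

E ≈ 4.20×10^5 V/m

By spherical symmetry E is radial; choose a Gaussian sphere of radius r = 0.335 m (r > 0.215 m, enclosing both).
Q_enc = (-7.96 μC) + (13.2 μC) = 5.24e-6 C.
By Gauss's law, ∮E·dA = E·4πr² = Q_enc/ε₀.
E = k|Q_enc|/r² = (8.99×10^9)(5.24×10^-6)/(0.335)² = 4.20×10^5 N/C.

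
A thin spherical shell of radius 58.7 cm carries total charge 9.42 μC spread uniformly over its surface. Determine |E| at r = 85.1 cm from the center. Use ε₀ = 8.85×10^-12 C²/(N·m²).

By spherical symmetry E is radial; choose a Gaussian sphere of radius r = 85.1 cm (r > 58.7 cm).
The entire shell is enclosed: Q_enc = 9.42×10^-6 C.
Applying ∮E·dA = Q_enc/ε₀ with Φ = E(4πr²):
E = |Q_enc|/(4πε₀r²) = (9.42e-6)/(4π·8.85×10^-12·(0.851)²) = 1.17×10^5 N/C.

|E| = 1.17e5 V/m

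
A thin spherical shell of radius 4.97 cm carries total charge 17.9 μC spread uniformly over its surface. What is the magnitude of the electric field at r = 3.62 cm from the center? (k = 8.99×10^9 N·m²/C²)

E = 0 (no enclosed charge)

Symmetry ⇒ E = E(r) r̂. Gaussian sphere of radius r = 3.62 cm (inside the shell, r < 4.97 cm).
No charge lies within this surface, so Q_enc = 0 and Gauss's law gives E·4πr² = 0 ⇒ E = 0.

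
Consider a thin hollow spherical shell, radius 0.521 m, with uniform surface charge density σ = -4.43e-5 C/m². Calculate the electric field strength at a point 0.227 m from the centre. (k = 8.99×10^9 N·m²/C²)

E = 0 (no enclosed charge)

By spherical symmetry E is radial; choose a Gaussian sphere of radius r = 0.227 m (inside the shell, r < 0.521 m).
All the charge is outside the Gaussian surface: Q_enc = 0, hence E = 0 everywhere inside the shell.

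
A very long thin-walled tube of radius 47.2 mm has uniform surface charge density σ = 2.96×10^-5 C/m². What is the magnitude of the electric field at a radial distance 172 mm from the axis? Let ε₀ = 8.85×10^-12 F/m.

Take a coaxial cylindrical Gaussian surface of radius r = 172 mm and length L (r > 47.2 mm).
The whole shell is enclosed: λ_enc = σ·2πR = (2.96×10^-5)·2π·(0.0472) = 8.778×10^-6 C/m.
By Gauss's law (flux through the curved wall only), E·2πrL = λ_enc L/ε₀.
E = |λ_enc|/(2πε₀r) = (8.778×10^-6)/(2π·8.85×10^-12·0.172) = 9.18e5 N/C.

E = 9.18×10^5 V/m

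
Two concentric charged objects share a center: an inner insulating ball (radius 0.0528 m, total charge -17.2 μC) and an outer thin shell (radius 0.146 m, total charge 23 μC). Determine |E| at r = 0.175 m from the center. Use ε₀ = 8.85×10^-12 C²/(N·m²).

E ≈ 1.70×10^6 V/m

Use a concentric Gaussian sphere at r = 0.175 m (r > 0.146 m, enclosing both).
Q_enc = (-17.2 μC) + (23 μC) = 5.80×10^-6 C.
By Gauss's law, ∮E·dA = E·4πr² = Q_enc/ε₀.
E = |Q_enc|/(4πε₀r²) = (5.80e-6)/(4π·8.85×10^-12·(0.175)²) = 1.70e6 N/C.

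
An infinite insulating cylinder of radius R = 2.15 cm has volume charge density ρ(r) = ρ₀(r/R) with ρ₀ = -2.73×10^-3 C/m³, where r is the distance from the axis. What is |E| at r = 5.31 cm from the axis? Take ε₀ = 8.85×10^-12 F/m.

E = 8.95e5 N/C

By cylindrical symmetry E is radial; use a coaxial Gaussian cylinder of radius 5.31 cm and length L (r > R, full charge per length enclosed).
λ_enc = 2π ∫₀^R ρ₀(r'/R)^1 r' dr' = 2πρ₀R²/3 = -2.643×10^-6 C/m.
Gauss's law: E·2πrL = λ_enc L/ε₀.
E = |λ_enc|/(2πε₀r) = (2.643e-6)/(2π·8.85×10^-12·0.0531) = 8.95×10^5 N/C.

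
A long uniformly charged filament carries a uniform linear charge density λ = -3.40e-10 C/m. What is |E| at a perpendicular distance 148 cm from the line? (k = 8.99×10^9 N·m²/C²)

E ≈ 4.13 V/m

Choose a coaxial cylinder of radius r = 148 cm (arbitrary length L) as the Gaussian surface.
Q_enc = λL, so λ_enc = -3.40e-10 C/m.
Gauss's law: E·2πrL = λ_enc L/ε₀.
E = 2k|λ_enc|/r = 2(8.99×10^9)(3.40×10^-10)/(1.48) = 4.13 N/C.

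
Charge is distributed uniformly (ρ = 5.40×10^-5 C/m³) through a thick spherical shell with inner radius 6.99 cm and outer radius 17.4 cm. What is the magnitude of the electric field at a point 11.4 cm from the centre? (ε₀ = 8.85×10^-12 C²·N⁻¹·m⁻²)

Use a concentric Gaussian sphere at r = 11.4 cm (within the shell material, 6.99 cm < r < 17.4 cm).
Only the shell between 6.99 cm and r is enclosed: Q_enc = ρ·(4π/3)(r³ − a³) = (5.40×10^-5)·(4π/3)·((0.114)³ − (0.0699)³) = 2.579e-7 C.
Applying ∮E·dA = Q_enc/ε₀ with Φ = E(4πr²):
E = |Q_enc|/(4πε₀r²) = (2.579e-7)/(4π·8.85×10^-12·(0.114)²) = 1.78e5 N/C.

E ≈ 1.78e5 N/C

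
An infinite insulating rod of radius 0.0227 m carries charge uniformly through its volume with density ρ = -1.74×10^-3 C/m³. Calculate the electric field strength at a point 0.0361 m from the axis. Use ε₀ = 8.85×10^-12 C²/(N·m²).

Take a coaxial cylindrical Gaussian surface of radius r = 0.0361 m and length L (r > 0.0227 m, full cross-section enclosed).
λ_enc = ρ·πR² = (-1.74×10^-3)π(0.0227)² = -2.817×10^-6 C/m.
By Gauss's law (flux through the curved wall only), E·2πrL = λ_enc L/ε₀.
E = |λ_enc|/(2πε₀r) = (2.817×10^-6)/(2π·8.85×10^-12·0.0361) = 1.40×10^6 N/C.

E ≈ 1.40×10^6 N/C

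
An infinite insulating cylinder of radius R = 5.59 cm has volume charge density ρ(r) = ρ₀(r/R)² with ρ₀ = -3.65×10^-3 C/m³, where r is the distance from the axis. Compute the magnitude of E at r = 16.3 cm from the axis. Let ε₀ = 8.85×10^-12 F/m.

|E| ≈ 1.98×10^6 N/C

Coaxial Gaussian cylinder, radius r = 16.3 cm, length L (r > R, full charge per length enclosed).
λ_enc = 2π ∫₀^R ρ₀(r'/R)^2 r' dr' = 2πρ₀R²/4 = -1.792×10^-5 C/m.
Since E is radial and uniform over the curved surface, Φ = E·2πrL = Q_enc/ε₀ = λ_enc L/ε₀.
E = |λ_enc|/(2πε₀r) = (1.792×10^-5)/(2π·8.85×10^-12·0.163) = 1.98e6 N/C.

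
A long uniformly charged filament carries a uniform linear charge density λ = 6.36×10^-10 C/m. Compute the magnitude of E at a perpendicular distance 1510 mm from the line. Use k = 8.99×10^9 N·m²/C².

E ≈ 7.57 N/C

Coaxial Gaussian cylinder, radius r = 1510 mm, length L.
Q_enc = λL, so λ_enc = 6.36×10^-10 C/m.
By Gauss's law (flux through the curved wall only), E·2πrL = λ_enc L/ε₀.
E = 2k|λ_enc|/r = 2(8.99×10^9)(6.36e-10)/(1.51) = 7.57 N/C.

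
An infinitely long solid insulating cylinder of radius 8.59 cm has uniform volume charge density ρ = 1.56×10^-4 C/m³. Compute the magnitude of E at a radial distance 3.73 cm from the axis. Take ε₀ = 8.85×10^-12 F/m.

E ≈ 3.29×10^5 V/m

Take a coaxial cylindrical Gaussian surface of radius r = 3.73 cm and length L (r < R).
Enclosed charge per unit length: λ_enc = ρ·πr² = (1.56e-4)π(0.0373)² = 6.819×10^-7 C/m.
By Gauss's law (flux through the curved wall only), E·2πrL = λ_enc L/ε₀.
E = |λ_enc|/(2πε₀r) = (6.819×10^-7)/(2π·8.85×10^-12·0.0373) = 3.29×10^5 N/C.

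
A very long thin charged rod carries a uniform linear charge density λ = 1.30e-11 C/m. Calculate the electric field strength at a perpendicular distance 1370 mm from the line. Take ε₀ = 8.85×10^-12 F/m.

0.171 N/C

Take a coaxial cylindrical Gaussian surface of radius r = 1370 mm and length L.
Q_enc = λL, so λ_enc = 1.30e-11 C/m.
Since E is radial and uniform over the curved surface, Φ = E·2πrL = Q_enc/ε₀ = λ_enc L/ε₀.
E = |λ_enc|/(2πε₀r) = (1.30e-11)/(2π·8.85×10^-12·1.37) = 0.171 N/C.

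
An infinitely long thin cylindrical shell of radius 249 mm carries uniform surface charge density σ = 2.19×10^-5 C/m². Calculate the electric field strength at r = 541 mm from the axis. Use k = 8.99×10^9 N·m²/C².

E = 1.14×10^6 N/C

Take a coaxial cylindrical Gaussian surface of radius r = 541 mm and length L (r > 249 mm).
The whole shell is enclosed: λ_enc = σ·2πR = (2.19×10^-5)·2π·(0.249) = 3.426×10^-5 C/m.
Gauss's law: E·2πrL = λ_enc L/ε₀.
E = 2k|λ_enc|/r = 2(8.99×10^9)(3.426e-5)/(0.541) = 1.14×10^6 N/C.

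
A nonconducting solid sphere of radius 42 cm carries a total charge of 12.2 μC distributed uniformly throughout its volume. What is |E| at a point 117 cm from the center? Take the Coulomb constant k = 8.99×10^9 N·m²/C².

E = 8.01×10^4 N/C

By spherical symmetry E is radial; choose a Gaussian sphere of radius r = 117 cm (r > R, so the entire charge is enclosed).
Q_enc = 12.2 μC = 1.22×10^-5 C.
Since E is radial and uniform over the Gaussian sphere, Φ = E·4πr² = Q_enc/ε₀.
E = k|Q_enc|/r² = (8.99×10^9)(1.22e-5)/(1.17)² = 8.01×10^4 N/C.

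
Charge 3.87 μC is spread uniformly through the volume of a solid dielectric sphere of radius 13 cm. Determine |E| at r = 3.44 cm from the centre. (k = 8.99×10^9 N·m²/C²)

E ≈ 5.45e5 N/C

Symmetry ⇒ E = E(r) r̂. Gaussian sphere of radius r = 3.44 cm (r < R).
For a uniform sphere the enclosed fraction is (r/R)³, so Q_enc = (3.87 μC)(0.0344/0.13)³ = 7.171×10^-8 C.
By Gauss's law, ∮E·dA = E·4πr² = Q_enc/ε₀.
E = k|Q_enc|/r² = (8.99×10^9)(7.171×10^-8)/(0.0344)² = 5.45×10^5 N/C.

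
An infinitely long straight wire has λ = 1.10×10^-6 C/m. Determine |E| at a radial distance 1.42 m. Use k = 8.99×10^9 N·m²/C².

E ≈ 1.39×10^4 N/C

Take a coaxial cylindrical Gaussian surface of radius r = 1.42 m and length L.
Q_enc = λL, so λ_enc = 1.10e-6 C/m.
Applying ∮E·dA = Q_enc/ε₀ with the end caps contributing no flux:
E = 2k|λ_enc|/r = 2(8.99×10^9)(1.10×10^-6)/(1.42) = 1.39e4 N/C.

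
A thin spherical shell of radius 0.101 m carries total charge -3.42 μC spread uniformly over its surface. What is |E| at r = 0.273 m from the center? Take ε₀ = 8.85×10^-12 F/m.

E ≈ 4.13×10^5 V/m

Symmetry ⇒ E = E(r) r̂. Gaussian sphere of radius r = 0.273 m (r > 0.101 m).
The entire shell is enclosed: Q_enc = -3.42×10^-6 C.
Since E is radial and uniform over the Gaussian sphere, Φ = E·4πr² = Q_enc/ε₀.
E = |Q_enc|/(4πε₀r²) = (3.42e-6)/(4π·8.85×10^-12·(0.273)²) = 4.13×10^5 N/C.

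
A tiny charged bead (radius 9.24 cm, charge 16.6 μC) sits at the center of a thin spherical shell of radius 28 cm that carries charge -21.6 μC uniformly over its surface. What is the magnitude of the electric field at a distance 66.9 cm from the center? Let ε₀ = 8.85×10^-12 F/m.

Take a concentric spherical Gaussian surface of radius r = 66.9 cm (r > 28 cm, enclosing both).
Q_enc = (16.6 μC) + (-21.6 μC) = -5.00e-6 C.
Since E is radial and uniform over the Gaussian sphere, Φ = E·4πr² = Q_enc/ε₀.
E = |Q_enc|/(4πε₀r²) = (5.00e-6)/(4π·8.85×10^-12·(0.669)²) = 1.00×10^5 N/C.

E = 1.00×10^5 V/m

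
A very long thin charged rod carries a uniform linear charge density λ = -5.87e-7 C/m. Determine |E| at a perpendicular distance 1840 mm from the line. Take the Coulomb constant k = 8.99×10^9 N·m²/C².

|E| ≈ 5.74×10^3 V/m

Choose a coaxial cylinder of radius r = 1840 mm (arbitrary length L) as the Gaussian surface.
Q_enc = λL, so λ_enc = -5.87e-7 C/m.
By Gauss's law (flux through the curved wall only), E·2πrL = λ_enc L/ε₀.
E = 2k|λ_enc|/r = 2(8.99×10^9)(5.87e-7)/(1.84) = 5.74e3 N/C.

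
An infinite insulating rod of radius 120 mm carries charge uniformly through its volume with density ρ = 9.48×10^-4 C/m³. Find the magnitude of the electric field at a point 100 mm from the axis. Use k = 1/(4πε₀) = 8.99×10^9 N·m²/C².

Coaxial Gaussian cylinder, radius r = 100 mm, length L (r < R).
Charge inside radius r per length L is ρ·πr²·L, so λ_enc = ρπr² = 2.978×10^-5 C/m.
By Gauss's law (flux through the curved wall only), E·2πrL = λ_enc L/ε₀.
E = 2k|λ_enc|/r = 2(8.99×10^9)(2.978×10^-5)/(0.1) = 5.35e6 N/C.

5.35×10^6 N/C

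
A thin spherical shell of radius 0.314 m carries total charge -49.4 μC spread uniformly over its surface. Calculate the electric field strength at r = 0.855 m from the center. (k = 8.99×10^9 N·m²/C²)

E = 6.08e5 N/C

Take a concentric spherical Gaussian surface of radius r = 0.855 m (r > 0.314 m).
The entire shell is enclosed: Q_enc = -4.94×10^-5 C.
By Gauss's law, ∮E·dA = E·4πr² = Q_enc/ε₀.
E = k|Q_enc|/r² = (8.99×10^9)(4.94×10^-5)/(0.855)² = 6.08×10^5 N/C.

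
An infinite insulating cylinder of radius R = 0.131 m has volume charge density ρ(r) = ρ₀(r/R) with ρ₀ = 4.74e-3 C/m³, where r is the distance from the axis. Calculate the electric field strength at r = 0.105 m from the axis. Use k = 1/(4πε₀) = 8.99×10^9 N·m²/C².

1.50×10^7 V/m

By cylindrical symmetry E is radial; use a coaxial Gaussian cylinder of radius 0.105 m and length L (r < R).
Integrating ρ over the cross-section to radius r: λ_enc = (2πρ₀/R) ∫₀^r r'^2 dr' = 2πρ₀ r^3/(3·R) = 8.773e-5 C/m.
By Gauss's law (flux through the curved wall only), E·2πrL = λ_enc L/ε₀.
E = 2k|λ_enc|/r = 2(8.99×10^9)(8.773×10^-5)/(0.105) = 1.50×10^7 N/C.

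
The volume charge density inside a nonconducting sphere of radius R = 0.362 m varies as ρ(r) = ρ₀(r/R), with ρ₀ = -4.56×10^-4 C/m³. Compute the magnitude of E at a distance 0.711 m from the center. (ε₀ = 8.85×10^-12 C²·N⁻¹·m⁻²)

Use a concentric Gaussian sphere at r = 0.711 m (r > R, all charge enclosed).
Q_enc = 4π ∫₀^R ρ₀(r'/R)^1 r'² dr' = 4πρ₀R³/4 = -6.796×10^-5 C.
By Gauss's law, ∮E·dA = E·4πr² = Q_enc/ε₀.
E = |Q_enc|/(4πε₀r²) = (6.796×10^-5)/(4π·8.85×10^-12·(0.711)²) = 1.21e6 N/C.

|E| ≈ 1.21e6 N/C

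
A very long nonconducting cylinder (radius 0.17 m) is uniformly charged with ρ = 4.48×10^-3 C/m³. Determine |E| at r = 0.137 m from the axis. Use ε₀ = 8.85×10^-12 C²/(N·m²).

Take a coaxial cylindrical Gaussian surface of radius r = 0.137 m and length L (r < R).
Enclosed charge per unit length: λ_enc = ρ·πr² = (4.48e-3)π(0.137)² = 2.642×10^-4 C/m.
By Gauss's law (flux through the curved wall only), E·2πrL = λ_enc L/ε₀.
E = |λ_enc|/(2πε₀r) = (2.642e-4)/(2π·8.85×10^-12·0.137) = 3.47e7 N/C.

|E| ≈ 3.47×10^7 N/C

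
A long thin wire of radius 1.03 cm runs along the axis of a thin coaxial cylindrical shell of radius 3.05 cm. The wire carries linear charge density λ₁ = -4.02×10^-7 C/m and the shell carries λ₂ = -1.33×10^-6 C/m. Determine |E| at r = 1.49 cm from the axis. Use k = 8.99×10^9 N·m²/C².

Take a coaxial cylindrical Gaussian surface of radius r = 1.49 cm and length L (between the conductors, 1.03 cm < r < 3.05 cm).
The shell at 3.05 cm lies outside the Gaussian surface, so λ_enc = λ₁ = -4.02e-7 C/m.
Applying ∮E·dA = Q_enc/ε₀ with the end caps contributing no flux:
E = 2k|λ_enc|/r = 2(8.99×10^9)(4.02e-7)/(0.0149) = 4.85e5 N/C.

4.85×10^5 N/C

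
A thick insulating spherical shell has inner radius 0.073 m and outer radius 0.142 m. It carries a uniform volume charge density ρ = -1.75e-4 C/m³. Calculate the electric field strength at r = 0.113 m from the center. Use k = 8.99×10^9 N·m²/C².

Use a concentric Gaussian sphere at r = 0.113 m (within the shell material, 0.073 m < r < 0.142 m).
Only the shell between 0.073 m and r is enclosed: Q_enc = ρ·(4π/3)(r³ − a³) = (-1.75×10^-4)·(4π/3)·((0.113)³ − (0.073)³) = -7.725×10^-7 C.
Gauss's law: E·4πr² = Q_enc/ε₀.
E = k|Q_enc|/r² = (8.99×10^9)(7.725e-7)/(0.113)² = 5.44e5 N/C.

5.44×10^5 N/C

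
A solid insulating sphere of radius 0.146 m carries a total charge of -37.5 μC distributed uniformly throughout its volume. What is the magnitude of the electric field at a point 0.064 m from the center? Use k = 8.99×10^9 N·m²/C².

Symmetry ⇒ E = E(r) r̂. Gaussian sphere of radius r = 0.064 m (r < R).
For a uniform sphere the enclosed fraction is (r/R)³, so Q_enc = (-37.5 μC)(0.064/0.146)³ = -3.159e-6 C.
By Gauss's law, ∮E·dA = E·4πr² = Q_enc/ε₀.
E = k|Q_enc|/r² = (8.99×10^9)(3.159×10^-6)/(0.064)² = 6.93×10^6 N/C.

E ≈ 6.93e6 N/C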